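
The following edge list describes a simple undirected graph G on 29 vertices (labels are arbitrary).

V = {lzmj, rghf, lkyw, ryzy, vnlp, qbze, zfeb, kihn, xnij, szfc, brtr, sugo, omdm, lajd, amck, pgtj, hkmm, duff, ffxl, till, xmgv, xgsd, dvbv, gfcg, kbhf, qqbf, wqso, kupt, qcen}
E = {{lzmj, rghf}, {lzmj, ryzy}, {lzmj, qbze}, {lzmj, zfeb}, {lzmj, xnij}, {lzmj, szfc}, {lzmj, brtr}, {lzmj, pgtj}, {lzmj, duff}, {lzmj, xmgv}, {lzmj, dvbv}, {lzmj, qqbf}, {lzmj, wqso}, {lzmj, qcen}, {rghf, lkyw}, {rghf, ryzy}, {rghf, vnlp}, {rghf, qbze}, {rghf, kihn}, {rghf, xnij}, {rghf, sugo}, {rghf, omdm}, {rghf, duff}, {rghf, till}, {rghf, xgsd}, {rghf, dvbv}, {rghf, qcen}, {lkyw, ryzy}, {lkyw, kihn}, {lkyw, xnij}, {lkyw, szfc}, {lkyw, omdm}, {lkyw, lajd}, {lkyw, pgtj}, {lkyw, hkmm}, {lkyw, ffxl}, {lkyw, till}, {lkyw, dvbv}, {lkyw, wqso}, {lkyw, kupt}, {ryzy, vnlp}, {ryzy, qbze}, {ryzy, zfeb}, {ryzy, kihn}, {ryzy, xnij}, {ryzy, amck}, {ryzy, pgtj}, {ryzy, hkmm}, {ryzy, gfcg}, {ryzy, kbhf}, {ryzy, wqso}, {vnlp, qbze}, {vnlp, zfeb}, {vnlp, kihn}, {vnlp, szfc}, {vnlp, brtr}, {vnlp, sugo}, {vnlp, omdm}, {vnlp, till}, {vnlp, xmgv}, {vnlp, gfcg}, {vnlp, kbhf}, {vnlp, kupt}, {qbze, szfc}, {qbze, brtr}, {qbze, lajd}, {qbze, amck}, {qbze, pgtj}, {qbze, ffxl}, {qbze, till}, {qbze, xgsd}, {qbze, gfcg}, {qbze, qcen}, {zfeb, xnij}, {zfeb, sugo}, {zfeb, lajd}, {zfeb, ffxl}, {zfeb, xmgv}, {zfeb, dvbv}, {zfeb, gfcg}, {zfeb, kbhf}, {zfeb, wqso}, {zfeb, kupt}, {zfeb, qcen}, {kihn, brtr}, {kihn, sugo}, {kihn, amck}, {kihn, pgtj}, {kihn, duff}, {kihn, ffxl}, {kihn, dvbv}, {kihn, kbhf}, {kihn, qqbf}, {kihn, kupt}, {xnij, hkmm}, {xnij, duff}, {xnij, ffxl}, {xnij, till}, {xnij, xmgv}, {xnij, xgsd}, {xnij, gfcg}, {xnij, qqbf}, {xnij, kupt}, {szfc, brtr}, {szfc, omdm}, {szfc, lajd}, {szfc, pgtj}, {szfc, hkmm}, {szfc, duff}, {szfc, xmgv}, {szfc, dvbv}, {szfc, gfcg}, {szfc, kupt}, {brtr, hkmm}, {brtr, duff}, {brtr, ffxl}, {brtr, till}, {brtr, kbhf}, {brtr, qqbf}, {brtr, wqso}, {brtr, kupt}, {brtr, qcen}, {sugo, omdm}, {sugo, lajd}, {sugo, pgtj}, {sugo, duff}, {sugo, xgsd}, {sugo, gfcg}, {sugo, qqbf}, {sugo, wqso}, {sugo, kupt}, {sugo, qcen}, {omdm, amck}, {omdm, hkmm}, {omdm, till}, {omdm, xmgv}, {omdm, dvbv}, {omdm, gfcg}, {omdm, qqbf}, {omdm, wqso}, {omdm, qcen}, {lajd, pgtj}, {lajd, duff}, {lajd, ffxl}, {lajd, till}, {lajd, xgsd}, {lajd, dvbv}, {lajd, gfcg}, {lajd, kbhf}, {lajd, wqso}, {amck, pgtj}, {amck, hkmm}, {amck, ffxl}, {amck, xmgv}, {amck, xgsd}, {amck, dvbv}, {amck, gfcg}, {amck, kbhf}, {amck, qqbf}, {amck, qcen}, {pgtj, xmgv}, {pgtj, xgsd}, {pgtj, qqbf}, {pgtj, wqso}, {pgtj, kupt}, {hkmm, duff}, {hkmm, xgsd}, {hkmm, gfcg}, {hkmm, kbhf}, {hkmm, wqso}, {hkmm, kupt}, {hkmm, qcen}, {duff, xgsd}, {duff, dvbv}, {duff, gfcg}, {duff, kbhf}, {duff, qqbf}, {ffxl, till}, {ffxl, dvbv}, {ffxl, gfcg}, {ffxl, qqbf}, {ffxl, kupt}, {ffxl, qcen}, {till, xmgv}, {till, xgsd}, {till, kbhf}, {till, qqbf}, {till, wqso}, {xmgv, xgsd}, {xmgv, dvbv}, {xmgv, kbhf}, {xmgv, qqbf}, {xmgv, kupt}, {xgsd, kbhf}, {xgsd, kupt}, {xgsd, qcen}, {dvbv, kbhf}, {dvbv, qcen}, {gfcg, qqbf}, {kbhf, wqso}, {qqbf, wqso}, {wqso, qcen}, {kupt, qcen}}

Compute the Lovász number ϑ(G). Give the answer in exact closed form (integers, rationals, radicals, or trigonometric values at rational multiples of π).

Vertex dvbv has 14 neighbors: lzmj, rghf, lkyw, zfeb, kihn, szfc, omdm, lajd, amck, duff, ffxl, xmgv, kbhf, qcen.
N(kihn) = {rghf, lkyw, ryzy, vnlp, brtr, sugo, amck, pgtj, duff, ffxl, dvbv, kbhf, qqbf, kupt}, |N(kihn)| = 14.
N(xgsd) = {rghf, qbze, xnij, sugo, lajd, amck, pgtj, hkmm, duff, till, xmgv, kbhf, kupt, qcen}, |N(xgsd)| = 14.
N(zfeb) = {lzmj, ryzy, vnlp, xnij, sugo, lajd, ffxl, xmgv, dvbv, gfcg, kbhf, wqso, kupt, qcen}, |N(zfeb)| = 14.
29-vertex 14-regular graph: strongly regular (29,14,6,7).
spec(A) ≈ [14.0, 2.1926, -3.1926] (distinct, 4 d.p.).
−29·(-sqrt(29)/2 - 1/2) / ((14)−(-sqrt(29)/2 - 1/2)) = sqrt(29) = ϑ(G).
ϑ(G) ≈ 5.385164807.

sqrt(29)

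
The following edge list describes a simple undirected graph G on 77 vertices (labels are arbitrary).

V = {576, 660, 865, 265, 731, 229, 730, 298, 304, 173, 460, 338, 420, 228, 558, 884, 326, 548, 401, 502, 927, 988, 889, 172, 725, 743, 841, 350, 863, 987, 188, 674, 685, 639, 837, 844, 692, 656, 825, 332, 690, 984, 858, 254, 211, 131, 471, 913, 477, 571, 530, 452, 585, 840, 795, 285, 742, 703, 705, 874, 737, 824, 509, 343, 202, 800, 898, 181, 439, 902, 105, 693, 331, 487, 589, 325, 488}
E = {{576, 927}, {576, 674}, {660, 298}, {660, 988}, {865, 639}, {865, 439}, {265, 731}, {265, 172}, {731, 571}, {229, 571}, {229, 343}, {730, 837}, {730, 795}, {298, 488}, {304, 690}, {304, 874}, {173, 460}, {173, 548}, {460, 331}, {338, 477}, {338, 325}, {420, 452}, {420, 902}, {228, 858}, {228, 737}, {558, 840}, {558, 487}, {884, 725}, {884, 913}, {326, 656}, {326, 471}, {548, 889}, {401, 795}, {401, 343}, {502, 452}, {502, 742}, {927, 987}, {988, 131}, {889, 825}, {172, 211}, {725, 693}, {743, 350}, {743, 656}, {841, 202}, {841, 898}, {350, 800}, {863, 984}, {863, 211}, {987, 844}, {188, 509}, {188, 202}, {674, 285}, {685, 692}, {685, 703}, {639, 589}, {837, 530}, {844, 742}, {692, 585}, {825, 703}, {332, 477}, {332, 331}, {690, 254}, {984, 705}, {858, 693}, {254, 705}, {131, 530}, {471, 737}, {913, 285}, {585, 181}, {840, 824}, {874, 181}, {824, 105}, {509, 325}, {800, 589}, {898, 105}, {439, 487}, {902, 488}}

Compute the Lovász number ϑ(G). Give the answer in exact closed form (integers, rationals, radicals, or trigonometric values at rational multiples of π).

Vertex 825 has 2 neighbors: 889, 703.
deg(731) = 2; N(731) = {265, 571}.
N(660) = {298, 988}, |N(660)| = 2.
N(350) = {743, 800}, |N(350)| = 2.
Regular of degree 2 on 77 vertices: this is C_{77}, the 77-cycle.
Distinct eigenvalues (to 4 d.p.): [2.0, 1.9933, 1.9734, 1.9404, 1.8944, 1.8358, 1.765, 1.6825, 1.5888, 1.4845, 1.3703, 1.247, 1.1154, 0.9764, 0.8308, 0.6798, 0.5242, 0.3651, 0.2036, 0.0408, -0.1223, -0.2846, -0.445, -0.6025, -0.7559, -0.9043, -1.0467, -1.1822, -1.3097, -1.4286, -1.5379, -1.637, -1.7252, -1.8019, -1.8667, -1.919, -1.9585, -1.985, -1.9983].
Lovász (edge-transitive): ϑ = −77·(-2*cos(pi/77))/((2)−(-2*cos(pi/77))) = 77*cos(pi/77)/(cos(pi/77) + 1).
Numerically 38.48397.
38 ≤ 77*cos(pi/77)/(cos(pi/77) + 1) ≤ 39: both strict.

77*cos(pi/77)/(cos(pi/77) + 1)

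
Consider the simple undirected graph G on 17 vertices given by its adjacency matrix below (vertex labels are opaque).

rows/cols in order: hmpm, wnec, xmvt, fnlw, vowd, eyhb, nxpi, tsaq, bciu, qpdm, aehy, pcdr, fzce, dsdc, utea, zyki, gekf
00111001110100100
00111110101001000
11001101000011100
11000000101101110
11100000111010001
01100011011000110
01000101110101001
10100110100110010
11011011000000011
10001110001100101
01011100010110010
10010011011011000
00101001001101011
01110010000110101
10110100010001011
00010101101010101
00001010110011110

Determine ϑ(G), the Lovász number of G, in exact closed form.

sqrt(17)

Vertex xmvt has 8 neighbors: hmpm, wnec, vowd, eyhb, tsaq, fzce, dsdc, utea.
Vertex utea has 8 neighbors: hmpm, xmvt, fnlw, eyhb, qpdm, dsdc, zyki, gekf.
deg(aehy) = 8; N(aehy) = {wnec, fnlw, vowd, eyhb, qpdm, pcdr, fzce, zyki}.
Vertex fzce has 8 neighbors: xmvt, vowd, tsaq, aehy, pcdr, dsdc, zyki, gekf.
G on 17 vertices is 8-regular; strongly regular (17,8,3,4).
A has 3 distinct eigenvalues ≈ [8.0, 1.5616, -2.5616].
Lovász (edge-transitive): ϑ = −17·(-sqrt(17)/2 - 1/2)/((8)−(-sqrt(17)/2 - 1/2)) = sqrt(17).
Numerically 4.1231.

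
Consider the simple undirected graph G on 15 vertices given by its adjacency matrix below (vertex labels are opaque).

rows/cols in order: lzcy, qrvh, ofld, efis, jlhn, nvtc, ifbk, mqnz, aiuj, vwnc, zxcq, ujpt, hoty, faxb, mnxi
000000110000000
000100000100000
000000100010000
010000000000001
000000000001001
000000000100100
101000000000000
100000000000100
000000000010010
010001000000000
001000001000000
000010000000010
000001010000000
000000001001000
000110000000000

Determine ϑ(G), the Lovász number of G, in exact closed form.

15*cos(pi/15)/(cos(pi/15) + 1)

deg(faxb) = 2; N(faxb) = {aiuj, ujpt}.
deg(ofld) = 2; N(ofld) = {ifbk, zxcq}.
Vertex jlhn has 2 neighbors: ujpt, mnxi.
deg(zxcq) = 2; N(zxcq) = {ofld, aiuj}.
G on 15 vertices is 2-regular; connected 2-regular on 15 ⇒ C_{15}.
Distinct eigenvalues (to 3 d.p.): [2.0, 1.827, 1.338, 0.618, -0.209, -1.0, -1.618, -1.956].
Lovász: ϑ = −15(-2*cos(pi/15))/(2+-(-1)*2*cos(pi/15)) = 15*cos(pi/15)/(cos(pi/15) + 1).
= 7.4171482… (decimal).
Lovász sandwich 7 ≤ 15*cos(pi/15)/(cos(pi/15) + 1) ≤ 8: both strict.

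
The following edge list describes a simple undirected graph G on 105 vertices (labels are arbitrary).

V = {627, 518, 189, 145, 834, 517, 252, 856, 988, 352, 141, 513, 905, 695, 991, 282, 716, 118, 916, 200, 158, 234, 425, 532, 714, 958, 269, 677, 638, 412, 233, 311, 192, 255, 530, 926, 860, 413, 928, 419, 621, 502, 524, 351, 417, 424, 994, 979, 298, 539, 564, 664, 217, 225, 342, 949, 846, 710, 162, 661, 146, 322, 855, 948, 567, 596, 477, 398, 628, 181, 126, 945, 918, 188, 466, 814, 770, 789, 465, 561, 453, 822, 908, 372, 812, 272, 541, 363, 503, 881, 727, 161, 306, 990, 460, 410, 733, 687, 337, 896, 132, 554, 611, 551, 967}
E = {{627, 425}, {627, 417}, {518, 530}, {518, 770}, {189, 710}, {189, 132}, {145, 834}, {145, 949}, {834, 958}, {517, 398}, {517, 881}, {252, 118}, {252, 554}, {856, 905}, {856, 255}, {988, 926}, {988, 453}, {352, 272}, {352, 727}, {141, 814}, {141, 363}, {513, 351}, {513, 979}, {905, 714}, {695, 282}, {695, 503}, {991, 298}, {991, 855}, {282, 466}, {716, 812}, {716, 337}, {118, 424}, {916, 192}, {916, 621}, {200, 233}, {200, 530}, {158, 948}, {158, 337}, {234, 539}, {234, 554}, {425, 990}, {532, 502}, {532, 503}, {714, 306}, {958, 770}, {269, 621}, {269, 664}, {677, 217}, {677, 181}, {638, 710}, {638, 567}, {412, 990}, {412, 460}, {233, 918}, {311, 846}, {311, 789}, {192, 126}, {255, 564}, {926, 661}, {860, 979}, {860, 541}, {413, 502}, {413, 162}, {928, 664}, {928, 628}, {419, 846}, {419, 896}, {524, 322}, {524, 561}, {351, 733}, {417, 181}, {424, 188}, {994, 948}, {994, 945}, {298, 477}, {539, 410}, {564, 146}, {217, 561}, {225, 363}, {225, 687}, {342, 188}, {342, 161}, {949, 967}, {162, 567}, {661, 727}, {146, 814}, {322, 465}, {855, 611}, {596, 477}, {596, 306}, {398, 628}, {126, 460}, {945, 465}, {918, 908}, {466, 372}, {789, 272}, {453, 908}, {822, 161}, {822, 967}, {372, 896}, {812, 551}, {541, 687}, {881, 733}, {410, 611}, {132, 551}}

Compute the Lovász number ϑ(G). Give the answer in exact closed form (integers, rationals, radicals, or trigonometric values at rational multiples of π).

105*cos(pi/105)/(cos(pi/105) + 1)

N(282) = {695, 466}, |N(282)| = 2.
Vertex 311 has 2 neighbors: 846, 789.
deg(948) = 2; N(948) = {158, 994}.
N(306) = {714, 596}, |N(306)| = 2.
deg(v) = 2 for all v (|V|=105); a single 105-cycle (edge-transitive).
spec(A) ≈ [2.0, 1.99642, 1.985694, 1.967859, 1.94298, 1.911146, 1.87247, 1.827091, 1.775172, 1.716898, 1.652478, 1.582142, 1.506143, 1.424752, 1.338261, 1.24698, 1.151234, 1.051368, 0.947737, 0.840714, 0.730682, 0.618034, 0.503174, 0.386512, 0.268467, 0.14946, 0.029919, -0.08973, -0.209057, -0.327636, -0.445042, -0.560855, -0.67466, -0.78605, -0.894626, -1.0, -1.101794, -1.199644, -1.293199, -1.382125, -1.466104, -1.544834, -1.618034, -1.685442, -1.746816, -1.801938, -1.850609, -1.892655, -1.927926, -1.956295, -1.977662, -1.991949, -1.999105] (distinct, 6 d.p.).
Lovász (edge-transitive): ϑ = −105·(-2*cos(pi/105))/((2)−(-2*cos(pi/105))) = 105*cos(pi/105)/(cos(pi/105) + 1).
= 52.488248718… (decimal).
α=52, χ(Ḡ)=53; ϑ=105*cos(pi/105)/(cos(pi/105) + 1) lies between (both strict).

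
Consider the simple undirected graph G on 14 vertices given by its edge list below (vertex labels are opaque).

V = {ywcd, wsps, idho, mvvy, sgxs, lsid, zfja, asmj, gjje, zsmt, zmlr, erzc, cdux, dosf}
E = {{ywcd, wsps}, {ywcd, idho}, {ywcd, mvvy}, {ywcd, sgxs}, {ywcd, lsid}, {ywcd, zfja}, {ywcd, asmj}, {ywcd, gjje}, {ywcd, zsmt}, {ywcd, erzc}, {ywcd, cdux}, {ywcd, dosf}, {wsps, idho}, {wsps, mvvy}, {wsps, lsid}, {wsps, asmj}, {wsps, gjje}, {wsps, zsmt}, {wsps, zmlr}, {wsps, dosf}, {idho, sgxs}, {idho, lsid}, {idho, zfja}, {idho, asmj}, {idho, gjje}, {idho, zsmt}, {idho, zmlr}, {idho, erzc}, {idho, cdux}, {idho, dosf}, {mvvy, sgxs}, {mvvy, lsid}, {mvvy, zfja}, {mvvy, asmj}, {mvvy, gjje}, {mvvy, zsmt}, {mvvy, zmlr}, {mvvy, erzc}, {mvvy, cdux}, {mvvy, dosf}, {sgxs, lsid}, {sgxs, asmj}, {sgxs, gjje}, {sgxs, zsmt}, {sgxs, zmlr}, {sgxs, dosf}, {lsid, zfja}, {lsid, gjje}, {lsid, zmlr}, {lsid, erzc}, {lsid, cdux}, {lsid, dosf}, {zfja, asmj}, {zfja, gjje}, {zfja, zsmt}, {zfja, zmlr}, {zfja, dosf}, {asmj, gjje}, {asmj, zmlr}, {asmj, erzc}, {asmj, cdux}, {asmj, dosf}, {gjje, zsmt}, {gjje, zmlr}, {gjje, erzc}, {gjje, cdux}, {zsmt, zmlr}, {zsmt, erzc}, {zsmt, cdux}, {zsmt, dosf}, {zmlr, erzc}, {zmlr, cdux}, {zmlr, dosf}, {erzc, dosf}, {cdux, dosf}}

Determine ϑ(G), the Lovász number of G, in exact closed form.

N(gjje) = {ywcd, wsps, idho, mvvy, sgxs, lsid, zfja, asmj, zsmt, zmlr, erzc, cdux}, |N(gjje)| = 12.
Vertex sgxs has 9 neighbors: ywcd, idho, mvvy, lsid, asmj, gjje, zsmt, zmlr, dosf.
deg(mvvy) = 12; N(mvvy) = {ywcd, wsps, sgxs, lsid, zfja, asmj, gjje, zsmt, zmlr, erzc, cdux, dosf}.
Vertex zmlr has 12 neighbors: wsps, idho, mvvy, sgxs, lsid, zfja, asmj, gjje, zsmt, erzc, cdux, dosf.
Complete 5-partite, parts [5, 3, 2, 2, 2]: perfect, ϑ = α = 5.
≈ 5.0000000 (to 7 d.p.).
Check 5 ≤ 5 ≤ 5: collapsed.

5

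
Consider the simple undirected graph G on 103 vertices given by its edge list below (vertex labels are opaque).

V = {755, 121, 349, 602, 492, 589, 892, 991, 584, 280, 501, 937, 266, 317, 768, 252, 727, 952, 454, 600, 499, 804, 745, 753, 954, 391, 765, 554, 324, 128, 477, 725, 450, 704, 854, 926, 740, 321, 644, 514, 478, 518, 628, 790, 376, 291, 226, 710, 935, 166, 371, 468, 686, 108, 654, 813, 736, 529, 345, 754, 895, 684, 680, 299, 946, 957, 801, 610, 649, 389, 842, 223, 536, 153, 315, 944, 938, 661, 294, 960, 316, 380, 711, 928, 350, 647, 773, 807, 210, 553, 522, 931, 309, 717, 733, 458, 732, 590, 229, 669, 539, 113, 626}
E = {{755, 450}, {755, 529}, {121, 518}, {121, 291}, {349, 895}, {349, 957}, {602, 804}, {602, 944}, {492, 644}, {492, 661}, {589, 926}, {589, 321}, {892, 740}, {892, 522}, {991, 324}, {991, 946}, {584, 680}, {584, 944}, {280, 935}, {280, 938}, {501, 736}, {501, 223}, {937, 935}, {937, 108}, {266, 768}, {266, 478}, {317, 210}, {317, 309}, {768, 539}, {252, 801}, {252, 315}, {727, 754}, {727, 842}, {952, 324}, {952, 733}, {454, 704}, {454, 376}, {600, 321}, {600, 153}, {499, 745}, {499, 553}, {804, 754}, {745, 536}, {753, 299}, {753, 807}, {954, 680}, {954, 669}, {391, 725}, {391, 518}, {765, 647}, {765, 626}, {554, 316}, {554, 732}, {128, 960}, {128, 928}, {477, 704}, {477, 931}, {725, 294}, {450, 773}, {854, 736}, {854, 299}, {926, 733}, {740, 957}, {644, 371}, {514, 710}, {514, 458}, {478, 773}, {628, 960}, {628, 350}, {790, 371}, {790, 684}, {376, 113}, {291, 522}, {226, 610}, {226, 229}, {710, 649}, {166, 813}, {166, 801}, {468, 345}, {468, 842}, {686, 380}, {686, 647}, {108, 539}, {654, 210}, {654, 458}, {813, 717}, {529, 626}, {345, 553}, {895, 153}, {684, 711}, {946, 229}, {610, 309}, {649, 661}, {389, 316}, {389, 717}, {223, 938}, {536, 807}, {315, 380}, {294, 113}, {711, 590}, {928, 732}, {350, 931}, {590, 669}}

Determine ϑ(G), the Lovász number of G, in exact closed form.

103*cos(pi/103)/(cos(pi/103) + 1)

Vertex 626 has 2 neighbors: 765, 529.
N(501) = {736, 223}, |N(501)| = 2.
N(610) = {226, 309}, |N(610)| = 2.
deg(317) = 2; N(317) = {210, 309}.
103-vertex 2-regular graph: the odd cycle C_{103}.
Distinct eigenvalues (to 4 d.p.): [2.0, 1.9963, 1.9851, 1.9666, 1.9408, 1.9077, 1.8675, 1.8204, 1.7665, 1.7061, 1.6393, 1.5664, 1.4876, 1.4034, 1.3139, 1.2195, 1.1206, 1.0176, 0.9107, 0.8004, 0.6872, 0.5714, 0.4535, 0.3339, 0.2131, 0.0915, -0.0305, -0.1524, -0.2736, -0.3939, -0.5127, -0.6296, -0.7442, -0.856, -0.9646, -1.0696, -1.1706, -1.2673, -1.3593, -1.4462, -1.5277, -1.6036, -1.6735, -1.7371, -1.7943, -1.8448, -1.8885, -1.9251, -1.9546, -1.9768, -1.9916, -1.9991].
ϑ = −N·λ_min/(λ_max−λ_min) = −103·(-2*cos(pi/103))/(2−(-2*cos(pi/103))) = 103*cos(pi/103)/(cos(pi/103) + 1).
Numerically 51.4880205.
Check 51 ≤ 103*cos(pi/103)/(cos(pi/103) + 1) ≤ 52: both strict.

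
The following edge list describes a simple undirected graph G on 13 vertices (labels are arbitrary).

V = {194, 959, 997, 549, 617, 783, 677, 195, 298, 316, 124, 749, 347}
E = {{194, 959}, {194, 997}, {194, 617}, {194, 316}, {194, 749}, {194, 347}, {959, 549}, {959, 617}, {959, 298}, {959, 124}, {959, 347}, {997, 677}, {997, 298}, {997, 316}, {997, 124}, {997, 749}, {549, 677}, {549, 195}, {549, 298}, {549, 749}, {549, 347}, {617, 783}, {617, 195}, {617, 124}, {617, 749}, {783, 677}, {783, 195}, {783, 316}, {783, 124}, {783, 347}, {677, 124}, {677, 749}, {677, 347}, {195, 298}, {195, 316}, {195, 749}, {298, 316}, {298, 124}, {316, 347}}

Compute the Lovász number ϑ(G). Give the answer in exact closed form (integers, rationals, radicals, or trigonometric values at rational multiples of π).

sqrt(13)

deg(124) = 6; N(124) = {959, 997, 617, 783, 677, 298}.
Vertex 783 has 6 neighbors: 617, 677, 195, 316, 124, 347.
deg(549) = 6; N(549) = {959, 677, 195, 298, 749, 347}.
deg(298) = 6; N(298) = {959, 997, 549, 195, 316, 124}.
deg(v) = 6 for all v (|V|=13); Paley(13): SR with (k,λ,μ)=(6,2,3).
spec(A) ≈ [6.0, 1.3028, -2.3028] (distinct, 4 d.p.).
With N=13: ϑ(G) = 13·(-(-sqrt(13)/2 - 1/2))/(6−(-sqrt(13)/2 - 1/2)) = sqrt(13).
≈ 3.60555 (to 5 d.p.).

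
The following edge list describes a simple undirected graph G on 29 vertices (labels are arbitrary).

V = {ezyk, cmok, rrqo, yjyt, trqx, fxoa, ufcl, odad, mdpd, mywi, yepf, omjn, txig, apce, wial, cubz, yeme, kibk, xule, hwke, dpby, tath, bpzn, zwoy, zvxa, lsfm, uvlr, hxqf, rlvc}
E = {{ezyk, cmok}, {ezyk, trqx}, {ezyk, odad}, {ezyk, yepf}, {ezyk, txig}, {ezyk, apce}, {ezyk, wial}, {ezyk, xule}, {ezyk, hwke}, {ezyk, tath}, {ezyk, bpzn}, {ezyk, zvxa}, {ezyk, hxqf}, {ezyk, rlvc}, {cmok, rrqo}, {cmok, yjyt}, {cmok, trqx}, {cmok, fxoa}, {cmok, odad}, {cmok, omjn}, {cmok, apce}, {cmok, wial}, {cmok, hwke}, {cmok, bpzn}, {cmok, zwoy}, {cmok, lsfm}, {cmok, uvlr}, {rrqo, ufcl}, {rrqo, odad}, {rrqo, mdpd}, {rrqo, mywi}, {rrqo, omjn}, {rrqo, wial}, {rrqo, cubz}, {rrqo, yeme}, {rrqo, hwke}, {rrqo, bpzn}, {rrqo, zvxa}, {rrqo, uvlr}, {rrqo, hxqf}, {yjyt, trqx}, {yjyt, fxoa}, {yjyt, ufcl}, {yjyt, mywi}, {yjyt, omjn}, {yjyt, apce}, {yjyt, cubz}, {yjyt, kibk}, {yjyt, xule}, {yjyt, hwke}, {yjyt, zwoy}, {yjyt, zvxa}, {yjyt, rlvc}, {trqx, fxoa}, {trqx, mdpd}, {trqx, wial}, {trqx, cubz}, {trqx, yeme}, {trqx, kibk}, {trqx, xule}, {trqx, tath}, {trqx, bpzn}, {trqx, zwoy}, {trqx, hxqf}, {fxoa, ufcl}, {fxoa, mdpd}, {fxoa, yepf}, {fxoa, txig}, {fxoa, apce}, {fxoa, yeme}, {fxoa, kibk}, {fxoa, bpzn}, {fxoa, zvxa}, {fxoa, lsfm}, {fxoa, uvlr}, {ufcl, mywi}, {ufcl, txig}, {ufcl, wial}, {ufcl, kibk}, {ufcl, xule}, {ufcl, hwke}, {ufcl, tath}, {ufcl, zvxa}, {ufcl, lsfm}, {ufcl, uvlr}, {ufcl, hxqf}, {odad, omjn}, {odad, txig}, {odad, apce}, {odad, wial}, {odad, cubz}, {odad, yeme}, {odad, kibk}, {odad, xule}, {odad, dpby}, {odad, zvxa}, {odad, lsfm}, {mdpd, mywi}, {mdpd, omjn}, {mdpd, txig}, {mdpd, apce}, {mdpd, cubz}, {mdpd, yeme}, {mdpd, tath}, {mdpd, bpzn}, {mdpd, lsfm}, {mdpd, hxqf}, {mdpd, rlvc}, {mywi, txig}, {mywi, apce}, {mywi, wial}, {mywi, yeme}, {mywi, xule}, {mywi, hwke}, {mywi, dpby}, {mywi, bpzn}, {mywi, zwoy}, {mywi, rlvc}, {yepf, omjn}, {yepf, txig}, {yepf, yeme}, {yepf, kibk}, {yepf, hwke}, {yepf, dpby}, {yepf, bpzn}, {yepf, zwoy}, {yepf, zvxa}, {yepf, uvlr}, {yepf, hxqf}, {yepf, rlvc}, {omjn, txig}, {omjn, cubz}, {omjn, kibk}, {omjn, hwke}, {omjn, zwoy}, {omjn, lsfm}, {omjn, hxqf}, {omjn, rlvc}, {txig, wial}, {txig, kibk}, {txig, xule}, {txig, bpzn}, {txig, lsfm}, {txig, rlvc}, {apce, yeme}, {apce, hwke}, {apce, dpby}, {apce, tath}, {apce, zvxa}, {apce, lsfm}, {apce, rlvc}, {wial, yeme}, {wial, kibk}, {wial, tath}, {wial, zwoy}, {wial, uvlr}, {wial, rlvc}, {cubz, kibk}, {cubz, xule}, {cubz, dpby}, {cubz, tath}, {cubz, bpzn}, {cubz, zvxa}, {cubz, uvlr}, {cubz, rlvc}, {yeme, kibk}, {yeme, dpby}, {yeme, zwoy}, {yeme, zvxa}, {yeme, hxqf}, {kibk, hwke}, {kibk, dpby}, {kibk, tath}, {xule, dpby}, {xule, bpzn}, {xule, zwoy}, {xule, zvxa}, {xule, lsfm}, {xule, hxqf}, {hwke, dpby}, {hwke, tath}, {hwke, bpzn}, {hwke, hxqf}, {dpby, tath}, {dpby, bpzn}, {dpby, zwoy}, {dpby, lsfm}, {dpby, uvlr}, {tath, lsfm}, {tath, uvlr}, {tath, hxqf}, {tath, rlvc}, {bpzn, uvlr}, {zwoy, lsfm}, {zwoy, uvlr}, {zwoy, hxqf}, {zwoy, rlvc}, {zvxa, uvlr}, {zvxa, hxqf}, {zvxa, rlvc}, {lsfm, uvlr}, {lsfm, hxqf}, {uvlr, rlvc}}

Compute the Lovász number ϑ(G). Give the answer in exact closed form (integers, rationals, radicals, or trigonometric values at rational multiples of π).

sqrt(29)

deg(hxqf) = 14; N(hxqf) = {ezyk, rrqo, trqx, ufcl, mdpd, yepf, omjn, yeme, xule, hwke, tath, zwoy, zvxa, lsfm}.
N(rlvc) = {ezyk, yjyt, mdpd, mywi, yepf, omjn, txig, apce, wial, cubz, tath, zwoy, zvxa, uvlr}, |N(rlvc)| = 14.
Vertex ezyk has 14 neighbors: cmok, trqx, odad, yepf, txig, apce, wial, xule, hwke, tath, bpzn, zvxa, hxqf, rlvc.
Vertex lsfm has 14 neighbors: cmok, fxoa, ufcl, odad, mdpd, omjn, txig, apce, xule, dpby, tath, zwoy, uvlr, hxqf.
14-regular, N=29; strongly regular (29,14,6,7).
A has 3 distinct eigenvalues ≈ [14.0, 2.19258, -3.19258].
With N=29: ϑ(G) = 29·(-(-sqrt(29)/2 - 1/2))/(14−(-sqrt(29)/2 - 1/2)) = sqrt(29).
ϑ(G) ≈ 5.385165.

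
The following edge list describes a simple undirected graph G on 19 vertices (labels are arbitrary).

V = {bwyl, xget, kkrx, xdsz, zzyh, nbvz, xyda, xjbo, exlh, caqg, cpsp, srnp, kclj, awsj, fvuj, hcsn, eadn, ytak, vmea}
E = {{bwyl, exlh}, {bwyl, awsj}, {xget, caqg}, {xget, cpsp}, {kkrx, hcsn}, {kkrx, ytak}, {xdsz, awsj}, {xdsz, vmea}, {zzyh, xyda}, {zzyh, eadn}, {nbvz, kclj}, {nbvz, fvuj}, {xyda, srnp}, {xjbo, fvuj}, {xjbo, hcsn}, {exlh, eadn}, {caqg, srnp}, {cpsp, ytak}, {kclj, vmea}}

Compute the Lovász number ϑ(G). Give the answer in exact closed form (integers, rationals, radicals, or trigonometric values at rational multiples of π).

deg(nbvz) = 2; N(nbvz) = {kclj, fvuj}.
Vertex xdsz has 2 neighbors: awsj, vmea.
deg(xyda) = 2; N(xyda) = {zzyh, srnp}.
deg(awsj) = 2; N(awsj) = {bwyl, xdsz}.
deg(v) = 2 for all v (|V|=19); connected 2-regular on 19 ⇒ C_{19}.
A has 10 distinct eigenvalues ≈ [2.0, 1.8916, 1.5783, 1.0939, 0.491, -0.1652, -0.8034, -1.3546, -1.7589, -1.9727].
ϑ = −N·λ_min/(λ_max−λ_min) = −19·(-2*cos(pi/19))/(2−(-2*cos(pi/19))) = 19*cos(pi/19)/(cos(pi/19) + 1).
= 9.43477137… (decimal).
Lovász sandwich 9 ≤ 19*cos(pi/19)/(cos(pi/19) + 1) ≤ 10: both strict.

19*cos(pi/19)/(cos(pi/19) + 1)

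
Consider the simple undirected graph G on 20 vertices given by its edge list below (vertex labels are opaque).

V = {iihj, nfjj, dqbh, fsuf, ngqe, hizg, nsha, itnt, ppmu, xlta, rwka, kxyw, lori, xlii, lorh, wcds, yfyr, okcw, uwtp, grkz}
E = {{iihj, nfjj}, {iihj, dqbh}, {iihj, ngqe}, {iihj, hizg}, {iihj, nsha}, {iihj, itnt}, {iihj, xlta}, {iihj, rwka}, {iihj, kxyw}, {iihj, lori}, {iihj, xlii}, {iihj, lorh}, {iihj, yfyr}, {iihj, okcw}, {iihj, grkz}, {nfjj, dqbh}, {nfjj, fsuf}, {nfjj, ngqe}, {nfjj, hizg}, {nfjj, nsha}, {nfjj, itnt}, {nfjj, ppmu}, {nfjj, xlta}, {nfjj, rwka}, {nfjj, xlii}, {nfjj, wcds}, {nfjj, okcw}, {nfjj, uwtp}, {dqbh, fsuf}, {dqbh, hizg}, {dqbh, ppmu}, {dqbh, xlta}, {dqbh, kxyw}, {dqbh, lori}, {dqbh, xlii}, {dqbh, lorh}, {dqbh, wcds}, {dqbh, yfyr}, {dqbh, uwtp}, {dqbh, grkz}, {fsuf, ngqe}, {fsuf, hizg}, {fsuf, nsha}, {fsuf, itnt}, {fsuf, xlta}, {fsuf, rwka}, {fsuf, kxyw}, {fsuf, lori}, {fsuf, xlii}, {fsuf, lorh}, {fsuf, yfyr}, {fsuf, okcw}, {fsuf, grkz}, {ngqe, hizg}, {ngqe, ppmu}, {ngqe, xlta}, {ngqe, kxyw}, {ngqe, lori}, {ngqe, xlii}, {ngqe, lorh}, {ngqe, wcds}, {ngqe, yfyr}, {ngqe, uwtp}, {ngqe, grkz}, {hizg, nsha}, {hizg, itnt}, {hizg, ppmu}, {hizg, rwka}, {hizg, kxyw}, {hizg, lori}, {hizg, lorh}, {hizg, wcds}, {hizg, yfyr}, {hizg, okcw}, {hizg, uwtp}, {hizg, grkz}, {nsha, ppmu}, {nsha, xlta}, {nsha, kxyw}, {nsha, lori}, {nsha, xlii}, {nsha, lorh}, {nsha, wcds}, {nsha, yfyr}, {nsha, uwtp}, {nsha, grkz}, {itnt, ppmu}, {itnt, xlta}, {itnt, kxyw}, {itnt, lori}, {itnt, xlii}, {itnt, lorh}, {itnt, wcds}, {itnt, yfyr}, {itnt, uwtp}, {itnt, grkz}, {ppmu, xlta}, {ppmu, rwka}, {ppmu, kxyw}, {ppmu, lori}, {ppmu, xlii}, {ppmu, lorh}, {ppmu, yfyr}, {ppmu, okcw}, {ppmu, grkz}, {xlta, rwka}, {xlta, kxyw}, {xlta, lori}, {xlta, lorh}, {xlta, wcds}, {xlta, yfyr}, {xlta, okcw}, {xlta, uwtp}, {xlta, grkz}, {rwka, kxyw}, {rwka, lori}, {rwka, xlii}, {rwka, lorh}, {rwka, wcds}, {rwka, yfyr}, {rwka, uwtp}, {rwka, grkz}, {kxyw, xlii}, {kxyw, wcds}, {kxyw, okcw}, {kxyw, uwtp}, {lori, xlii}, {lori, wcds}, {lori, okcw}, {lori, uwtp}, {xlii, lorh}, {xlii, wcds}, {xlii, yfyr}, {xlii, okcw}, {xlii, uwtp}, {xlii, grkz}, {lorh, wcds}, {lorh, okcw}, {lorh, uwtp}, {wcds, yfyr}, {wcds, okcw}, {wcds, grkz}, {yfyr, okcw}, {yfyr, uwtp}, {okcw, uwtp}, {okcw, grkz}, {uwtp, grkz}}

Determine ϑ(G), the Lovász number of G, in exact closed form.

N(nfjj) = {iihj, dqbh, fsuf, ngqe, hizg, nsha, itnt, ppmu, xlta, rwka, xlii, wcds, okcw, uwtp}, |N(nfjj)| = 14.
N(okcw) = {iihj, nfjj, fsuf, hizg, ppmu, xlta, kxyw, lori, xlii, lorh, wcds, yfyr, uwtp, grkz}, |N(okcw)| = 14.
Vertex kxyw has 14 neighbors: iihj, dqbh, fsuf, ngqe, hizg, nsha, itnt, ppmu, xlta, rwka, xlii, wcds, okcw, uwtp.
Vertex hizg has 17 neighbors: iihj, nfjj, dqbh, fsuf, ngqe, nsha, itnt, ppmu, rwka, kxyw, lori, lorh, wcds, yfyr, okcw, uwtp, grkz.
G = K_{6,6,5,3}: α = 6 = χ(Ḡ), so ϑ = 6.
Numerically 6.000000.
α=6, χ(Ḡ)=6; ϑ=6 lies between (collapsed).

6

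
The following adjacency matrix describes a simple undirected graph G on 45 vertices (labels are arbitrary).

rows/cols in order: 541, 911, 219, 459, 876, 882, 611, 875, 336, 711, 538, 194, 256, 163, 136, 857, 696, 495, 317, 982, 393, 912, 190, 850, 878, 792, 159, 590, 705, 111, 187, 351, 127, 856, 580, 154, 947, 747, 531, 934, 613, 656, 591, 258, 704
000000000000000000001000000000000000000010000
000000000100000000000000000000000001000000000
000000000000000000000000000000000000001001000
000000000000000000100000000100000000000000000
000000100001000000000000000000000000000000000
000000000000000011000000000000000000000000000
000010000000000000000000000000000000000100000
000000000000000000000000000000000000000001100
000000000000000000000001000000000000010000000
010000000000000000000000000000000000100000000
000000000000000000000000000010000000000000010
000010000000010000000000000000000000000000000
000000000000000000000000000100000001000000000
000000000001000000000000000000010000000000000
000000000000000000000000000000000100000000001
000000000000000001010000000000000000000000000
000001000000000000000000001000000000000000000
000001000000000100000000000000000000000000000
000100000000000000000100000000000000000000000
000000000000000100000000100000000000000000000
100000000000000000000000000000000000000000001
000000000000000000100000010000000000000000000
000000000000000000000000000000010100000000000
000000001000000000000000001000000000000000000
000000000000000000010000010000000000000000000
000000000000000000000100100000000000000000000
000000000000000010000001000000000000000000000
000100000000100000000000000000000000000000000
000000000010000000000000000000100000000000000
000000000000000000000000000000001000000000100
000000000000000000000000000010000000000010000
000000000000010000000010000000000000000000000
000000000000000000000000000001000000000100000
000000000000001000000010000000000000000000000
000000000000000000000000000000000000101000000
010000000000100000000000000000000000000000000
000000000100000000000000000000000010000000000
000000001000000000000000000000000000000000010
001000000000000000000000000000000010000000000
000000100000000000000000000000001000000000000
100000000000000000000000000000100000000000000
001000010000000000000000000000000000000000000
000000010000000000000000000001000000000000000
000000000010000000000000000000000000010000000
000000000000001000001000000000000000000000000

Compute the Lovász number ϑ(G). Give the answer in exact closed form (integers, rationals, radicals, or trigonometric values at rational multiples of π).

45*cos(pi/45)/(cos(pi/45) + 1)

Vertex 256 has 2 neighbors: 590, 154.
N(591) = {875, 111}, |N(591)| = 2.
Vertex 704 has 2 neighbors: 136, 393.
N(882) = {696, 495}, |N(882)| = 2.
Regular of degree 2 on 45 vertices: connected 2-regular on 45 ⇒ C_{45}.
Distinct eigenvalues (to 3 d.p.): [2.0, 1.981, 1.923, 1.827, 1.696, 1.532, 1.338, 1.118, 0.877, 0.618, 0.347, 0.07, -0.209, -0.484, -0.749, -1.0, -1.231, -1.439, -1.618, -1.766, -1.879, -1.956, -1.995].
λ_max=2, λ_min=-2*cos(pi/45); ϑ = −45·λ_min/(λ_max−λ_min) = 45*cos(pi/45)/(cos(pi/45) + 1).
Numerically 22.47256.
Lovász sandwich 22 ≤ 45*cos(pi/45)/(cos(pi/45) + 1) ≤ 23: both strict.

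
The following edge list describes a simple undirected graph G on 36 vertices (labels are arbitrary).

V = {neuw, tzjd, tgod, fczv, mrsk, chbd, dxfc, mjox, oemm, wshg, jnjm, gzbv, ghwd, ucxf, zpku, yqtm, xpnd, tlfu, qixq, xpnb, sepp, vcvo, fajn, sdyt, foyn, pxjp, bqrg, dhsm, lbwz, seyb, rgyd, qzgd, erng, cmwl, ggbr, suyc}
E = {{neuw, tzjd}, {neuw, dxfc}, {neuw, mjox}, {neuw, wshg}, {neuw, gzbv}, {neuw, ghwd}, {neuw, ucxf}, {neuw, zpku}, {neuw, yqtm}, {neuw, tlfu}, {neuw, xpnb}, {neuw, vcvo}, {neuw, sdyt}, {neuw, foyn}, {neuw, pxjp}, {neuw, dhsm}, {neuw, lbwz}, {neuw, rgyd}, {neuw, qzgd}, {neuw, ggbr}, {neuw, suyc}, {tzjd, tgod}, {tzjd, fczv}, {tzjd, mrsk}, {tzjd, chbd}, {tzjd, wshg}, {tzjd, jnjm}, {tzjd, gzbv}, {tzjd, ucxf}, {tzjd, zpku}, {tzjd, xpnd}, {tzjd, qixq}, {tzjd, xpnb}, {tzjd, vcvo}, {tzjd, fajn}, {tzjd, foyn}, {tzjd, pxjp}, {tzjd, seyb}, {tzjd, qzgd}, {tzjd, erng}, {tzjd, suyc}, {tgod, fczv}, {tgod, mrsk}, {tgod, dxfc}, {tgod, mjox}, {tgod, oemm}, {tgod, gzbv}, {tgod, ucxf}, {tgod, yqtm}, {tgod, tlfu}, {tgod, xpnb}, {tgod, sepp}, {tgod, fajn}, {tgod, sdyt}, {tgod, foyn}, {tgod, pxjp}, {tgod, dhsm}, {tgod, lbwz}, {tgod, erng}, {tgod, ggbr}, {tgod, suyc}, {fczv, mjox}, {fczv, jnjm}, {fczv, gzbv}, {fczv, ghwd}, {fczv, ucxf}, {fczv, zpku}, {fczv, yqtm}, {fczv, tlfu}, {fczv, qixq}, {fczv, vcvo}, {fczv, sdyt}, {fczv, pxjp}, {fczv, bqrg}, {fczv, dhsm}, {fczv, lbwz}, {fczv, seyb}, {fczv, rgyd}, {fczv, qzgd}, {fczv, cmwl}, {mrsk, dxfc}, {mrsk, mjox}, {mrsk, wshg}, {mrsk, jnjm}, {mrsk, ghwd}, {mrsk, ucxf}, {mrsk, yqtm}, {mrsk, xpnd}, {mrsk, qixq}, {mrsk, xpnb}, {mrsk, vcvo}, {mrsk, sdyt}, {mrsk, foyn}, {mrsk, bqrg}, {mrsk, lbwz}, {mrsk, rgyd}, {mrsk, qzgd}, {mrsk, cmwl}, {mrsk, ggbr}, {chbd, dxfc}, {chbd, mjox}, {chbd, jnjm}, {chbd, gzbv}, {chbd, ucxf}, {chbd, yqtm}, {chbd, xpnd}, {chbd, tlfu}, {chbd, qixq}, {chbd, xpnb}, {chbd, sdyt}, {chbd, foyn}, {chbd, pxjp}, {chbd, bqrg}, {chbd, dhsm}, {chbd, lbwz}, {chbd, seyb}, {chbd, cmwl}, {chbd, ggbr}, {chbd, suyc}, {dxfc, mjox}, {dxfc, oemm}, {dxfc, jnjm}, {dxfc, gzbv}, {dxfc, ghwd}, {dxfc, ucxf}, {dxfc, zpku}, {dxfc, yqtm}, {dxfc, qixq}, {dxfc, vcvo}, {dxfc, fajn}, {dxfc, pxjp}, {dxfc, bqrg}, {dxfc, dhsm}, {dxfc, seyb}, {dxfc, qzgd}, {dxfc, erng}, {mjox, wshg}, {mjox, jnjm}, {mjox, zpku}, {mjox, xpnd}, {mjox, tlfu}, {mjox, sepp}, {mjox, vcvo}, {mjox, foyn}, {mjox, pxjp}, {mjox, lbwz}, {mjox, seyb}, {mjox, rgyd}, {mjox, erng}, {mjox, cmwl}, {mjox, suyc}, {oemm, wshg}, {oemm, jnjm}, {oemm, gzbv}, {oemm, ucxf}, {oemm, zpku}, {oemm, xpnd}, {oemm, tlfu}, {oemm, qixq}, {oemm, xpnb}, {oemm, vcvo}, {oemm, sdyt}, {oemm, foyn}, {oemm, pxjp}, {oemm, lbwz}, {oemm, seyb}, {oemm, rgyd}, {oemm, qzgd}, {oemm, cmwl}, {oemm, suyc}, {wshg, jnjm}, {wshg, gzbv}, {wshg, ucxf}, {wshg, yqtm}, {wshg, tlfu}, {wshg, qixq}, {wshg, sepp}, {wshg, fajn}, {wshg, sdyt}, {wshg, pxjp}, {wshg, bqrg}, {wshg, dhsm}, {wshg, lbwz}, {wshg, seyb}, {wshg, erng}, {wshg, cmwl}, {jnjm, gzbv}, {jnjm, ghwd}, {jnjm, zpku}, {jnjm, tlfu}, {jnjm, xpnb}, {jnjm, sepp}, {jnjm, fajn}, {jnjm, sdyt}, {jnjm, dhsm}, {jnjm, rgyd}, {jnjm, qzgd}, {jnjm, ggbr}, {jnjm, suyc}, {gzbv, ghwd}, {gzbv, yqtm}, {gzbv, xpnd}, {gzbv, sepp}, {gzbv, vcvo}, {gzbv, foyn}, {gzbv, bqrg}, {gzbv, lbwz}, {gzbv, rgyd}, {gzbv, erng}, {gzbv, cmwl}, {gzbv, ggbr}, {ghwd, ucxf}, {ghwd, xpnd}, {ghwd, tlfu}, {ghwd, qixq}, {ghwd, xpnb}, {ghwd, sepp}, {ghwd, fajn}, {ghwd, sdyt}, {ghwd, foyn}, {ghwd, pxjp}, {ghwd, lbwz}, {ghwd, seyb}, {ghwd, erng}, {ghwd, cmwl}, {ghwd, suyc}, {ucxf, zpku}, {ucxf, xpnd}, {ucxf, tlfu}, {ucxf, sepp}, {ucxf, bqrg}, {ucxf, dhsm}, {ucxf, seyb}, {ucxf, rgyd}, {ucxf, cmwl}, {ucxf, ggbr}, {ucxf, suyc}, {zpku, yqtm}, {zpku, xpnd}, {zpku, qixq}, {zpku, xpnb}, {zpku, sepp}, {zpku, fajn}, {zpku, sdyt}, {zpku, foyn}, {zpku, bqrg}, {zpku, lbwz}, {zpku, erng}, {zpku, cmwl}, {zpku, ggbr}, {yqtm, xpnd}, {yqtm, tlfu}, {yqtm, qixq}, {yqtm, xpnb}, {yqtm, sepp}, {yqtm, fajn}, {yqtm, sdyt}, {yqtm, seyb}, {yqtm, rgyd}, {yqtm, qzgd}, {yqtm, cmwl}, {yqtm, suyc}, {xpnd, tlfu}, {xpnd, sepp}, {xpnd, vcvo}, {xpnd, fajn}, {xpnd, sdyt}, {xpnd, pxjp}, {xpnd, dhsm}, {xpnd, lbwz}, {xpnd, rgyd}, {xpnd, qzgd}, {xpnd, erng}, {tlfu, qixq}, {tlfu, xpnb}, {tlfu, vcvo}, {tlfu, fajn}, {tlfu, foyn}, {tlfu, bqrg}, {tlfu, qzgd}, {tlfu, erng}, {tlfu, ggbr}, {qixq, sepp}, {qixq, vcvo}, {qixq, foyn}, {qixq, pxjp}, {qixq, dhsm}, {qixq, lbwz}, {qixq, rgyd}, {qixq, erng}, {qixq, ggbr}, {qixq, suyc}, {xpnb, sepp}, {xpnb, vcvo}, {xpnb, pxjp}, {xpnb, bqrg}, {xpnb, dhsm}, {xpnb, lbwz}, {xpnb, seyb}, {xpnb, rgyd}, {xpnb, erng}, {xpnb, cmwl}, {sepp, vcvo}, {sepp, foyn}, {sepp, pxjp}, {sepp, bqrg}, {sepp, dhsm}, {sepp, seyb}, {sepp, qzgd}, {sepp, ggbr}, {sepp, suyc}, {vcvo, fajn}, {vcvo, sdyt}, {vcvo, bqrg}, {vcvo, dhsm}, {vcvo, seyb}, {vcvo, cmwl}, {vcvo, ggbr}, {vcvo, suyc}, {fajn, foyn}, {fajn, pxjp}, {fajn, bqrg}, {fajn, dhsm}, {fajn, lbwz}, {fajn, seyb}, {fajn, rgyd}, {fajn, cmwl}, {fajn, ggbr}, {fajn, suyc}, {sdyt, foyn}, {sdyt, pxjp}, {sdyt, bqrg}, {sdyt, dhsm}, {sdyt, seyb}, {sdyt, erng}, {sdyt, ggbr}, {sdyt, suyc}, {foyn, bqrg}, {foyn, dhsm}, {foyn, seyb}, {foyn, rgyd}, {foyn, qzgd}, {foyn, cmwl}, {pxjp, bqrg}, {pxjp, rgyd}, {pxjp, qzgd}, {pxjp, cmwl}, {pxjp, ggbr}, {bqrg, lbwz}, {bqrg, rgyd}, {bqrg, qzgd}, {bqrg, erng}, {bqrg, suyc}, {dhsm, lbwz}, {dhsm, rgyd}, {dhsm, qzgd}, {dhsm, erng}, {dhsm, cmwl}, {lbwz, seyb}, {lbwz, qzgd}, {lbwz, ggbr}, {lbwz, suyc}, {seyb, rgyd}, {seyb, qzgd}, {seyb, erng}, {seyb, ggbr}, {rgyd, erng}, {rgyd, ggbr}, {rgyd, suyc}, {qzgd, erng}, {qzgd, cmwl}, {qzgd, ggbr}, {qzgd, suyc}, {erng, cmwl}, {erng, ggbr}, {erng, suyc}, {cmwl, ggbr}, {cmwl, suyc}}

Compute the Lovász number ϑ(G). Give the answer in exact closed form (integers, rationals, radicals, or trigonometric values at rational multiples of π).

N(pxjp) = {neuw, tzjd, tgod, fczv, chbd, dxfc, mjox, oemm, wshg, ghwd, xpnd, qixq, xpnb, sepp, fajn, sdyt, bqrg, rgyd, qzgd, cmwl, ggbr}, |N(pxjp)| = 21.
Vertex cmwl has 21 neighbors: fczv, mrsk, chbd, mjox, oemm, wshg, gzbv, ghwd, ucxf, zpku, yqtm, xpnb, vcvo, fajn, foyn, pxjp, dhsm, qzgd, erng, ggbr, suyc.
deg(sepp) = 21; N(sepp) = {tgod, mjox, wshg, jnjm, gzbv, ghwd, ucxf, zpku, yqtm, xpnd, qixq, xpnb, vcvo, foyn, pxjp, bqrg, dhsm, seyb, qzgd, ggbr, suyc}.
Vertex seyb has 21 neighbors: tzjd, fczv, chbd, dxfc, mjox, oemm, wshg, ghwd, ucxf, yqtm, xpnb, sepp, vcvo, fajn, sdyt, foyn, lbwz, rgyd, qzgd, erng, ggbr.
G on 36 vertices is 21-regular; Kneser K(9,2) on C(9,2)=36 vertices.
Distinct eigenvalues (to 5 d.p.): [21.0, 1.0, -6.0].
λ_max=21, λ_min=-6; ϑ = −36·λ_min/(λ_max−λ_min) = 8.
ϑ(G) ≈ 8.000000000.

8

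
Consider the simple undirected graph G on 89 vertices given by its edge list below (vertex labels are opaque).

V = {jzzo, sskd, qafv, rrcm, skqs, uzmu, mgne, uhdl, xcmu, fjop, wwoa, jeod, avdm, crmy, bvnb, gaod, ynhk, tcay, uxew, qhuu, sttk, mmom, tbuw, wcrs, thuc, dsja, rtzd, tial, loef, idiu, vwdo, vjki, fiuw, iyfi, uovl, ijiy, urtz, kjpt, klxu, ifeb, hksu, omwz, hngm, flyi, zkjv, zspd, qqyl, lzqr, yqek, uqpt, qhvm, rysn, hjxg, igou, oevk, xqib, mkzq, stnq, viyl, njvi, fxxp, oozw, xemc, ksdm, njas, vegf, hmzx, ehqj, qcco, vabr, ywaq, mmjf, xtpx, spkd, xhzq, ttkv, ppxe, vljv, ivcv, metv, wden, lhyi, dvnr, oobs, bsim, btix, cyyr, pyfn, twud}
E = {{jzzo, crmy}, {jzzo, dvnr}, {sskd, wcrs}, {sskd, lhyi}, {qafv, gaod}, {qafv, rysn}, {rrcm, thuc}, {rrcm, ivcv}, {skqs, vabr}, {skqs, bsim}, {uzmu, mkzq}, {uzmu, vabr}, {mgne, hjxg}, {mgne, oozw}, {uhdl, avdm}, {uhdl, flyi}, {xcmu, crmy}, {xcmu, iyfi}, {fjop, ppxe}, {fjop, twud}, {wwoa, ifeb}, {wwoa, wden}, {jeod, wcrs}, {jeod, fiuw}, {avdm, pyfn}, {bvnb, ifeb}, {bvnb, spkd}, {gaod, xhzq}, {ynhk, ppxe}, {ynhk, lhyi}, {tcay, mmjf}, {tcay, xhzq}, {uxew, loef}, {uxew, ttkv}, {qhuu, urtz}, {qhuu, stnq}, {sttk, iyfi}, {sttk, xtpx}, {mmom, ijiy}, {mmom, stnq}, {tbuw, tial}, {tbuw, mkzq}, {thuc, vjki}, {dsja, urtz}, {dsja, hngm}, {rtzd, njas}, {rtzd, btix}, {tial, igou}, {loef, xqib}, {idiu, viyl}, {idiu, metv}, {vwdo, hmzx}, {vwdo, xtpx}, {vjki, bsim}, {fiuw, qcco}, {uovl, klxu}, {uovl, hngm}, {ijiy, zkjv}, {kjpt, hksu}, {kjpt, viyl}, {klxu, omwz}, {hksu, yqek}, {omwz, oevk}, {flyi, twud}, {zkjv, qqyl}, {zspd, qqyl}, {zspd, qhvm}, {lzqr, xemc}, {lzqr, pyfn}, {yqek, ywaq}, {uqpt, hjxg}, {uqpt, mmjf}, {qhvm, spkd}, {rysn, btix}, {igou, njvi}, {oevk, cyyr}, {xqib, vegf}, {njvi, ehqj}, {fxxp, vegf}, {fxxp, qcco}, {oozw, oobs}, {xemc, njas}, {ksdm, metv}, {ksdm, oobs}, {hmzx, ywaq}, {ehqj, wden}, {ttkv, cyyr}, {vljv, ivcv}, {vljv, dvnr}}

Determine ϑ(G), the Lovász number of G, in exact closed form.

89*cos(pi/89)/(cos(pi/89) + 1)

N(spkd) = {bvnb, qhvm}, |N(spkd)| = 2.
deg(sskd) = 2; N(sskd) = {wcrs, lhyi}.
Vertex ehqj has 2 neighbors: njvi, wden.
N(fxxp) = {vegf, qcco}, |N(fxxp)| = 2.
Regular of degree 2 on 89 vertices: this is C_{89}, the 89-cycle.
The 45 distinct eigenvalues: [2.0, 1.99502, 1.9801, 1.95531, 1.92078, 1.87669, 1.82324, 1.76071, 1.68941, 1.60969, 1.52196, 1.42664, 1.32421, 1.21519, 1.10011, 0.97955, 0.85411, 0.72442, 0.59112, 0.45487, 0.31635, 0.17626, 0.0353, -0.10585, -0.24646, -0.38585, -0.52332, -0.65818, -0.78976, -0.9174, -1.04048, -1.15837, -1.27049, -1.37628, -1.47522, -1.5668, -1.65058, -1.72614, -1.79309, -1.85112, -1.89992, -1.93926, -1.96893, -1.9888, -1.99875].
−89·(-2*cos(pi/89)) / ((2)−(-2*cos(pi/89))) = 89*cos(pi/89)/(cos(pi/89) + 1) = ϑ(G).
≈ 44.486135317 (to 9 d.p.).
44 ≤ 89*cos(pi/89)/(cos(pi/89) + 1) ≤ 45: both strict.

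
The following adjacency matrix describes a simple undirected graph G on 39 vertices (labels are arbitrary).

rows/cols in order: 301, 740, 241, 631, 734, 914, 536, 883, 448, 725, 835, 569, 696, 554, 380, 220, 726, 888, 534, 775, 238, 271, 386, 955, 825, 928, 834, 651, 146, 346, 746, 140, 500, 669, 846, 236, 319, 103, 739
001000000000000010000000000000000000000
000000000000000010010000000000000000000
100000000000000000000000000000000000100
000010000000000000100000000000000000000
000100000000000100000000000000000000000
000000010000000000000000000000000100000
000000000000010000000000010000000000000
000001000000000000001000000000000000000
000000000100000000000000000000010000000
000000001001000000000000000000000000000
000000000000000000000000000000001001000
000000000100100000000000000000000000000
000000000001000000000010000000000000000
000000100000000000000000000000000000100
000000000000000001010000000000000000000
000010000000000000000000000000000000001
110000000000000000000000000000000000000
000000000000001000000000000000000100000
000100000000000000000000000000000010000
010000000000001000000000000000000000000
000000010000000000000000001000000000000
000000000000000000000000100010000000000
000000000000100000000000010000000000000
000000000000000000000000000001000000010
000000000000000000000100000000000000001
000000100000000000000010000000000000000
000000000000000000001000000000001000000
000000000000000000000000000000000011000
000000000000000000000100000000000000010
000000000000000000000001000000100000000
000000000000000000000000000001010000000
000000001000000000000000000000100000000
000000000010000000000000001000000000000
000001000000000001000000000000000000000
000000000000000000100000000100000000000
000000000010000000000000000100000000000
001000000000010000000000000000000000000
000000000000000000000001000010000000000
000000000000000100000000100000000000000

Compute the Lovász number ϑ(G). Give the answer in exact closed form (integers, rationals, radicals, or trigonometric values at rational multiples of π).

Vertex 696 has 2 neighbors: 569, 386.
Vertex 569 has 2 neighbors: 725, 696.
Vertex 734 has 2 neighbors: 631, 220.
N(386) = {696, 928}, |N(386)| = 2.
2-regular, N=39; the odd cycle C_{39}.
spec(A) ≈ [2.0, 1.974101, 1.897073, 1.770912, 1.598886, 1.385449, 1.136129, 0.857385, 0.556435, 0.241073, -0.080532, -0.400051, -0.70921, -1.0, -1.264891, -1.497021, -1.69038, -1.839959, -1.941884, -1.993515] (distinct, 6 d.p.).
With N=39: ϑ(G) = 39·(-(-1)*2*cos(pi/39))/(2−(-2*cos(pi/39))) = 39*cos(pi/39)/(cos(pi/39) + 1).
Numerically 19.4683324.
Lovász sandwich 19 ≤ 39*cos(pi/39)/(cos(pi/39) + 1) ≤ 20: both strict.

39*cos(pi/39)/(cos(pi/39) + 1)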